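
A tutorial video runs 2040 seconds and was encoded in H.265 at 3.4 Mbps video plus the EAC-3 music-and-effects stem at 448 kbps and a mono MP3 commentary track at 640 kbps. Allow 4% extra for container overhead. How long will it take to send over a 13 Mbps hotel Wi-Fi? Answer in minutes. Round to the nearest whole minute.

Audio total: 448 + 640 = 1088 kbps = 1.088 Mbps.
Total bitrate: 4.488 Mbps.
File: 4.488 Mbps × 2040 s = 9155.5 Mb.
With 4% container overhead: ×1.04. → 9521.7 Mb.
At 13 Mbps: 9521.7 / 13 = 732.4 s ≈ 12.2 minutes.

12 minutes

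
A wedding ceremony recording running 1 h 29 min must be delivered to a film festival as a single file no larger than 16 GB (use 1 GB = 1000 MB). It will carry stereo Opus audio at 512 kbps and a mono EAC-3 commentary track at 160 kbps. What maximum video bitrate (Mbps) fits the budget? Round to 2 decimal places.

Budget: 16 GB = 128000.0 Mb.
1 h 29 min = 89 min = 5340 s
Total bitrate budget: 128000.0 Mb / 5340 s = 23.970 Mbps.
Audio total: 512 + 160 = 672 kbps = 0.672 Mbps.
Video: 23.970 − 0.672 = 23.298 Mbps.

23.30 Mbps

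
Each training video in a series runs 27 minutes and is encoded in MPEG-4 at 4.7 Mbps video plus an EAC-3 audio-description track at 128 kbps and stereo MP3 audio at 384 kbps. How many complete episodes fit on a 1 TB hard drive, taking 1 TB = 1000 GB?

947

27 min = 1620 s
Audio total: 128 + 384 = 512 kbps = 0.512 Mbps.
Total bitrate: 5.212 Mbps.
Per item: 5.212 Mbps × 1620 s = 8,443 Mb = 1,055 MB.
Capacity: 1 TB = 8,000,000 Mb; 947.48 items → 947 complete.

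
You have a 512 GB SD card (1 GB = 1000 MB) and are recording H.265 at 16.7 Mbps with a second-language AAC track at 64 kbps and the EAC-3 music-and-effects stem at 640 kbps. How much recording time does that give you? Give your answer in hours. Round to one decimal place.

65.4 hours

Audio total: 64 + 640 = 704 kbps = 0.704 Mbps.
Total bitrate: 16.7 + 0.704 = 17.404 Mbps.
Capacity: 512 GB = 4,096,000 Mb.
Recording time: 4,096,000 / 17.404 = 235,348 s ≈ 65.4 hours.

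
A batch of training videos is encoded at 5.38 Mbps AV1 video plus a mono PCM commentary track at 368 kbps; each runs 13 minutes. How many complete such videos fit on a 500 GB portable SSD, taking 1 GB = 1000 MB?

13 min = 780 s
Audio: 368 kbps = 0.368 Mbps.
Total bitrate: 5.748 Mbps.
Per item: 5.748 Mbps × 780 s = 4,483 Mb = 560.4 MB.
Capacity: 500 GB = 4,000,000 Mb; 892.17 items → 892 complete.

892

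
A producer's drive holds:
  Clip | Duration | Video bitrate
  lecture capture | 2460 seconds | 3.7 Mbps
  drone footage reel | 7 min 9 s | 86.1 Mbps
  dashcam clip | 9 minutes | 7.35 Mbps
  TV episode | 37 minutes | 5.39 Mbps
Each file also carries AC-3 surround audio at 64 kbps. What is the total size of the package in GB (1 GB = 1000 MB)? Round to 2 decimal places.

Audio: 64 kbps = 0.064 Mbps.
lecture capture: 3.764 Mbps × 2460 s = 9259.4 Mb
drone footage reel: 86.164 Mbps × 429 s = 36964.4 Mb
dashcam clip: 7.414 Mbps × 540 s = 4003.6 Mb
TV episode: 5.454 Mbps × 2220 s = 12107.9 Mb
Total: 62335.2 Mb = 7791.9 MB.
= 7.792 GB.

7.79 GB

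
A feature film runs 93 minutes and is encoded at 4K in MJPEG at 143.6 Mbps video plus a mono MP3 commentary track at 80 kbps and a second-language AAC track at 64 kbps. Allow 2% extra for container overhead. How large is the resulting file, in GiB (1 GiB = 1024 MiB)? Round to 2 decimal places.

95.24 GiB

93 min = 5580 s
Audio total: 80 + 64 = 144 kbps = 0.144 Mbps.
Total bitrate: 143.6 + 0.144 = 143.744 Mbps.
Stream data: 143.744 Mbps × 5580 s = 802091.5 Mb.
With 2% container overhead: ×1.02.
818,133 Mb = 102,266,668,800 bytes ÷ 1,073,741,824 = 95.24 GiB.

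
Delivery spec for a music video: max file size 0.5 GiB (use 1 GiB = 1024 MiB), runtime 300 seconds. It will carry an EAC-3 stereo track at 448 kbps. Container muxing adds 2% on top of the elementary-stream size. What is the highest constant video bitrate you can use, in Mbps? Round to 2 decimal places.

Budget: 0.5 GiB = 4295.0 Mb.
Stream payload after overhead: 4295.0 / 1.02 = 4210.8 Mb.
Total bitrate budget: 4210.8 Mb / 300 s = 14.036 Mbps.
Audio: 448 kbps = 0.448 Mbps.
Video: 14.036 − 0.448 = 13.588 Mbps.

13.59 Mbps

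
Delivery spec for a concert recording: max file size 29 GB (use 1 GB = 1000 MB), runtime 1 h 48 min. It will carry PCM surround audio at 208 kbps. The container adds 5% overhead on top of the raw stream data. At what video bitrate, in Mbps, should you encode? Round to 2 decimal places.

Budget: 29 GB = 232000.0 Mb.
Stream payload after overhead: 232000.0 / 1.05 = 220952.4 Mb.
1 h 48 min = 108 min = 6480 s
Total bitrate budget: 220952.4 Mb / 6480 s = 34.098 Mbps.
Audio: 208 kbps = 0.208 Mbps.
Video: 34.098 − 0.208 = 33.890 Mbps.

33.89 Mbps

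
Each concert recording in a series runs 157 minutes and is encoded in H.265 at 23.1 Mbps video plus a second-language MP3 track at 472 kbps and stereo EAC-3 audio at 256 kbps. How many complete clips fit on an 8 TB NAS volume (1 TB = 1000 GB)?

285

157 min = 9420 s
Audio total: 472 + 256 = 728 kbps = 0.728 Mbps.
Total bitrate: 23.828 Mbps.
Per item: 23.828 Mbps × 9420 s = 224,460 Mb = 28,057 MB.
Capacity: 8 TB = 64,000,000 Mb; 285.13 items → 285 complete.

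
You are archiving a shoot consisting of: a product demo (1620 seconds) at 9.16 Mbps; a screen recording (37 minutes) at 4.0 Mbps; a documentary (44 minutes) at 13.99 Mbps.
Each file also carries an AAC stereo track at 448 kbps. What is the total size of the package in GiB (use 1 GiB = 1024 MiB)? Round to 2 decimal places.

Audio: 448 kbps = 0.448 Mbps.
product demo: 9.608 Mbps × 1620 s = 15565.0 Mb
screen recording: 4.448 Mbps × 2220 s = 9874.6 Mb
documentary: 14.438 Mbps × 2640 s = 38116.3 Mb
Total: 63555.8 Mb = 7944.5 MB.
= 7.399 GiB.

7.40 GiB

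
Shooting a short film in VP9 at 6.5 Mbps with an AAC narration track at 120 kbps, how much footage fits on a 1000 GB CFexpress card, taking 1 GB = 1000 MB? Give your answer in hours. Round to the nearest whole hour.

Audio: 120 kbps = 0.120 Mbps.
Total bitrate: 6.5 + 0.120 = 6.620 Mbps.
Capacity: 1000 GB = 8,000,000 Mb.
Recording time: 8,000,000 / 6.620 = 1,208,459 s ≈ 336 hours.

336 hours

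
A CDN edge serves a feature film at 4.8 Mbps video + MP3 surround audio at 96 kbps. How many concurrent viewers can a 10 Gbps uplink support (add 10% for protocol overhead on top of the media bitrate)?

1856

Audio: 96 kbps = 0.096 Mbps.
Per-viewer media rate: 4.896 Mbps.
On the wire with 10% overhead: 5.386 Mbps.
10 Gbps = 10,000 Mbps; 10,000 / 5.386 = 1856.80 → 1856 viewers.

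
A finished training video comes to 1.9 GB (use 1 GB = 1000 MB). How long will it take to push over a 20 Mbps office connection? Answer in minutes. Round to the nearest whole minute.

File: 1.9 GB = 15200.0 Mb.
At 20 Mbps: 15200.0 / 20 = 760.0 s ≈ 12.7 minutes.

13 minutes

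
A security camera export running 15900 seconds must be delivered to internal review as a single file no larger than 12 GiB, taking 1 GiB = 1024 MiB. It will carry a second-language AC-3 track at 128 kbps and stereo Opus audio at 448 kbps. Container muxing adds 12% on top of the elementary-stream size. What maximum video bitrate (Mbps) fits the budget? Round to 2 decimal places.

Budget: 12 GiB = 103079.2 Mb.
Stream payload after overhead: 103079.2 / 1.12 = 92035.0 Mb.
Total bitrate budget: 92035.0 Mb / 15900 s = 5.788 Mbps.
Audio total: 128 + 448 = 576 kbps = 0.576 Mbps.
Video: 5.788 − 0.576 = 5.212 Mbps.

5.21 Mbps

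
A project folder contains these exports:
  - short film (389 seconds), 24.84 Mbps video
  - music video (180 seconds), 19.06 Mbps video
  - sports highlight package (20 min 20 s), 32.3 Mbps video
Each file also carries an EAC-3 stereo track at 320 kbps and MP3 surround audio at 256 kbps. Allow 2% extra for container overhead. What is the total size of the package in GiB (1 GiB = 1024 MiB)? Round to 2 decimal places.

6.36 GiB

Audio total: 320 + 256 = 576 kbps = 0.576 Mbps.
short film: 25.416 Mbps × 389 s × 1.02 = 10084.6 Mb
music video: 19.636 Mbps × 180 s × 1.02 = 3605.2 Mb
sports highlight package: 32.876 Mbps × 1220 s × 1.02 = 40910.9 Mb
Total: 54600.6 Mb = 6825.1 MB.
= 6.356 GiB.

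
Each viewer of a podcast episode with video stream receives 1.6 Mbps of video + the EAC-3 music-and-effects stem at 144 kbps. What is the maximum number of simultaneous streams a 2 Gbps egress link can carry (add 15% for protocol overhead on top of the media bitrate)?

997

Audio: 144 kbps = 0.144 Mbps.
Per-viewer media rate: 1.744 Mbps.
On the wire with 15% overhead: 2.006 Mbps.
2 Gbps = 2,000 Mbps; 2,000 / 2.006 = 997.21 → 997 viewers.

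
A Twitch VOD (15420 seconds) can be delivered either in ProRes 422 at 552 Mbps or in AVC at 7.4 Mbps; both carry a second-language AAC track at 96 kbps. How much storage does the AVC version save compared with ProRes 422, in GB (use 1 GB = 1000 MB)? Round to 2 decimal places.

1049.72 GB

Audio: 96 kbps = 0.096 Mbps.
ProRes 422: 552.096 Mbps × 15420 s = 8513320.3 Mb = 1064.165 GB.
AVC: 7.496 Mbps × 15420 s = 115588.3 Mb = 14.449 GB.
Saving: 1064.165 − 14.449 = 1049.716 GB.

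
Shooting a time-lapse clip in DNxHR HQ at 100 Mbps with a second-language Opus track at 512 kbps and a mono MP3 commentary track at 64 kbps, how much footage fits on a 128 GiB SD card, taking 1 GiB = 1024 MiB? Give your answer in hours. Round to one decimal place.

Audio total: 512 + 64 = 576 kbps = 0.576 Mbps.
Total bitrate: 100 + 0.576 = 100.576 Mbps.
Capacity: 128 GiB = 1,099,512 Mb.
Recording time: 1,099,512 / 100.576 = 10,932 s ≈ 3.04 hours.

3.0 hours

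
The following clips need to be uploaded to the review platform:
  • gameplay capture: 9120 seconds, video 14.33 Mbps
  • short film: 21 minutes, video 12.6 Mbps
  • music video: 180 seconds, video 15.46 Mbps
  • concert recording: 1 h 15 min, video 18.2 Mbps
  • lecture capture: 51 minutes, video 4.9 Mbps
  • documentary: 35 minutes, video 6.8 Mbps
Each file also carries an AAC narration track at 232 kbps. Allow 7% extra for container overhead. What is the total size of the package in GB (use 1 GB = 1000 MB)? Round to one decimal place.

35.5 GB

Audio: 232 kbps = 0.232 Mbps.
gameplay capture: 14.562 Mbps × 9120 s × 1.07 = 142101.8 Mb
short film: 12.832 Mbps × 1260 s × 1.07 = 17300.1 Mb
music video: 15.692 Mbps × 180 s × 1.07 = 3022.3 Mb
concert recording: 18.432 Mbps × 4500 s × 1.07 = 88750.1 Mb
lecture capture: 5.132 Mbps × 3060 s × 1.07 = 16803.2 Mb
documentary: 7.032 Mbps × 2100 s × 1.07 = 15800.9 Mb
Total: 283778.4 Mb = 35472.3 MB.
= 35.47 GB.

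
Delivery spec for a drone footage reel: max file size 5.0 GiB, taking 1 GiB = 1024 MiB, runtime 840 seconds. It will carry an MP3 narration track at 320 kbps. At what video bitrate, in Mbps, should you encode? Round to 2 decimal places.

50.81 Mbps

Budget: 5.0 GiB = 42949.7 Mb.
Total bitrate budget: 42949.7 Mb / 840 s = 51.131 Mbps.
Audio: 320 kbps = 0.320 Mbps.
Video: 51.131 − 0.320 = 50.811 Mbps.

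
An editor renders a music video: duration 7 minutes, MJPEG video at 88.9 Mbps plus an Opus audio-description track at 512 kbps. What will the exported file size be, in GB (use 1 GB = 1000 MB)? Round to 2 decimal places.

4.69 GB

7 min = 420 s
Audio: 512 kbps = 0.512 Mbps.
Total bitrate: 88.9 + 0.512 = 89.412 Mbps.
Stream data: 89.412 Mbps × 420 s = 37553.0 Mb.
37,553 Mb ÷ 8 = 4,694 MB → 4.694 GB.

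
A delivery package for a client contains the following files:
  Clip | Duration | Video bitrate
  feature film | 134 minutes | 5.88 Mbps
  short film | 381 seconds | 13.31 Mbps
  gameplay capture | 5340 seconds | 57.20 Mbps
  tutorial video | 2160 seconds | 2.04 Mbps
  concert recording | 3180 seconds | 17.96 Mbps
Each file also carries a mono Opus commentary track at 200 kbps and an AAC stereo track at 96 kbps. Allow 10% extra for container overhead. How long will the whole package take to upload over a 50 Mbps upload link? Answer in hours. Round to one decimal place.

Audio total: 200 + 96 = 296 kbps = 0.296 Mbps.
feature film: 6.176 Mbps × 8040 s × 1.10 = 54620.5 Mb
short film: 13.606 Mbps × 381 s × 1.10 = 5702.3 Mb
gameplay capture: 57.496 Mbps × 5340 s × 1.10 = 337731.5 Mb
tutorial video: 2.336 Mbps × 2160 s × 1.10 = 5550.3 Mb
concert recording: 18.256 Mbps × 3180 s × 1.10 = 63859.5 Mb
Total: 467464.1 Mb = 58433.0 MB.
At 50 Mbps: 467464.1 / 50 = 9349 s ≈ 2.6 hours.

2.6 hours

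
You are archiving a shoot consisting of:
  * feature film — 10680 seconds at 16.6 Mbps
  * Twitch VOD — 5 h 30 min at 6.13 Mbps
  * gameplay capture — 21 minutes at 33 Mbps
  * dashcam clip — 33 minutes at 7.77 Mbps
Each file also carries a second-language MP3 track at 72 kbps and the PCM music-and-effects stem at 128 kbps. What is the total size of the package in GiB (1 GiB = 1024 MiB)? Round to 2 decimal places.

Audio total: 72 + 128 = 200 kbps = 0.200 Mbps.
feature film: 16.800 Mbps × 10680 s = 179424.0 Mb
Twitch VOD: 6.330 Mbps × 19800 s = 125334.0 Mb
gameplay capture: 33.200 Mbps × 1260 s = 41832.0 Mb
dashcam clip: 7.970 Mbps × 1980 s = 15780.6 Mb
Total: 362370.6 Mb = 45296.3 MB.
= 42.19 GiB.

42.19 GiB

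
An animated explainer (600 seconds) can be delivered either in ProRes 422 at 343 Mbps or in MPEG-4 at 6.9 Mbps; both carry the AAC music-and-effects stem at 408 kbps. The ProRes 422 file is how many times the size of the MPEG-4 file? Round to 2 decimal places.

46.99

Audio: 408 kbps = 0.408 Mbps.
ProRes 422: 343.408 Mbps × 600 s = 206044.8 Mb = 25.756 GB.
MPEG-4: 7.308 Mbps × 600 s = 4384.8 Mb = 0.548 GB.
Ratio: 25.756 / 0.548 = 46.991.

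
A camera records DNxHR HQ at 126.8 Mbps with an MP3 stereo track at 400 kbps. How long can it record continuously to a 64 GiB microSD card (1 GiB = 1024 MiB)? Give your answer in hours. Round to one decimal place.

1.2 hours

Audio: 400 kbps = 0.400 Mbps.
Total bitrate: 126.8 + 0.400 = 127.200 Mbps.
Capacity: 64 GiB = 549,756 Mb.
Recording time: 549,756 / 127.200 = 4,322 s ≈ 1.20 hours.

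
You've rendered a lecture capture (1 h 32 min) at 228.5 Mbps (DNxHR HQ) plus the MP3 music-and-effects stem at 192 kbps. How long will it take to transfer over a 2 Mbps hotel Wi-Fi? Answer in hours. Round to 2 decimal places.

1 h 32 min = 92 min = 5520 s
Audio: 192 kbps = 0.192 Mbps.
Total bitrate: 228.692 Mbps.
File: 228.692 Mbps × 5520 s = 1262379.8 Mb.
At 2 Mbps: 1262379.8 / 2 = 631189.9 s ≈ 175 hours.

175.33 hours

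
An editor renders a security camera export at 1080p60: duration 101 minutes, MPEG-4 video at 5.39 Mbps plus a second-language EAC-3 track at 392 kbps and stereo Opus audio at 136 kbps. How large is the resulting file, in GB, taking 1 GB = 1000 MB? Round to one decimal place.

101 min = 6060 s
Audio total: 392 + 136 = 528 kbps = 0.528 Mbps.
Total bitrate: 5.39 + 0.528 = 5.918 Mbps.
Stream data: 5.918 Mbps × 6060 s = 35863.1 Mb.
35,863 Mb ÷ 8 = 4,483 MB → 4.483 GB.

4.5 GB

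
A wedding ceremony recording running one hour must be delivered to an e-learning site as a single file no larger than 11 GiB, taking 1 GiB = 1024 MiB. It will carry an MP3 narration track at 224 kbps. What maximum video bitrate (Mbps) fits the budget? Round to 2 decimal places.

Budget: 11 GiB = 94489.3 Mb.
1 h = 3600 s
Total bitrate budget: 94489.3 Mb / 3600 s = 26.247 Mbps.
Audio: 224 kbps = 0.224 Mbps.
Video: 26.247 − 0.224 = 26.023 Mbps.

26.02 Mbps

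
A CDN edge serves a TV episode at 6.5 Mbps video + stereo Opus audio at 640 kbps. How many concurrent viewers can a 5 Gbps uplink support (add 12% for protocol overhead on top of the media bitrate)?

625

Audio: 640 kbps = 0.640 Mbps.
Per-viewer media rate: 7.140 Mbps.
On the wire with 12% overhead: 7.997 Mbps.
5 Gbps = 5,000 Mbps; 5,000 / 7.997 = 625.25 → 625 viewers.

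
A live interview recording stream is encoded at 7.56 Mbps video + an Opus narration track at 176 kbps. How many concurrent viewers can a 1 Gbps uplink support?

129

Audio: 176 kbps = 0.176 Mbps.
Per-viewer media rate: 7.736 Mbps.
1 Gbps = 1,000 Mbps; 1,000 / 7.736 = 129.27 → 129 viewers.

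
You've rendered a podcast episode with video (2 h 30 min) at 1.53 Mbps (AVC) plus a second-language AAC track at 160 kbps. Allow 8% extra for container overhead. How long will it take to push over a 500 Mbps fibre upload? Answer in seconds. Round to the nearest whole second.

2 h 30 min = 150 min = 9000 s
Audio: 160 kbps = 0.160 Mbps.
Total bitrate: 1.690 Mbps.
File: 1.690 Mbps × 9000 s = 15210.0 Mb.
With 8% container overhead: ×1.08. → 16426.8 Mb.
At 500 Mbps: 16426.8 / 500 = 32.9 s ≈ 32.9 seconds.

33 seconds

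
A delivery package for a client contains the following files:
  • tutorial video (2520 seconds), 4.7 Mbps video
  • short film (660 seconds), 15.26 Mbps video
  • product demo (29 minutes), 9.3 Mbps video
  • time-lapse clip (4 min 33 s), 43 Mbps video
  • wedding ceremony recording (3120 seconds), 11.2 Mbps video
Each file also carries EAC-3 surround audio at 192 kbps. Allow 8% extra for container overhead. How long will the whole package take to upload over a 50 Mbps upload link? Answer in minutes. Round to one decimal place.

Audio: 192 kbps = 0.192 Mbps.
tutorial video: 4.892 Mbps × 2520 s × 1.08 = 13314.1 Mb
short film: 15.452 Mbps × 660 s × 1.08 = 11014.2 Mb
product demo: 9.492 Mbps × 1740 s × 1.08 = 17837.4 Mb
time-lapse clip: 43.192 Mbps × 273 s × 1.08 = 12734.7 Mb
wedding ceremony recording: 11.392 Mbps × 3120 s × 1.08 = 38386.5 Mb
Total: 93286.8 Mb = 11660.9 MB.
At 50 Mbps: 93286.8 / 50 = 1866 s ≈ 31.1 minutes.

31.1 minutes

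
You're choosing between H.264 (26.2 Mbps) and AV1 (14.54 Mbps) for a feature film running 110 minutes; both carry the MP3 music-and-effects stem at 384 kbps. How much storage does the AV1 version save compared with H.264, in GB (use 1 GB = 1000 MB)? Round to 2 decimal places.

9.62 GB

110 min = 6600 s
Audio: 384 kbps = 0.384 Mbps.
H.264: 26.584 Mbps × 6600 s = 175454.4 Mb = 21.932 GB.
AV1: 14.924 Mbps × 6600 s = 98498.4 Mb = 12.312 GB.
Saving: 21.932 − 12.312 = 9.620 GB.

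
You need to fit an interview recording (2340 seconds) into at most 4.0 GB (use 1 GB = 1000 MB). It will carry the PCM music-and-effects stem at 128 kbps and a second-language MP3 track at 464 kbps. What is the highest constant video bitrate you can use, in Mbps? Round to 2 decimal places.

Budget: 4.0 GB = 32000.0 Mb.
Total bitrate budget: 32000.0 Mb / 2340 s = 13.675 Mbps.
Audio total: 128 + 464 = 592 kbps = 0.592 Mbps.
Video: 13.675 − 0.592 = 13.083 Mbps.

13.08 Mbps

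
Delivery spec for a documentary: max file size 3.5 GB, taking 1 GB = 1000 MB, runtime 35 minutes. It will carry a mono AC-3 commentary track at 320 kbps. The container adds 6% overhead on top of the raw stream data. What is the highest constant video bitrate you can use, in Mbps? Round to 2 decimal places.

12.26 Mbps

Budget: 3.5 GB = 28000.0 Mb.
Stream payload after overhead: 28000.0 / 1.06 = 26415.1 Mb.
35 min = 2100 s
Total bitrate budget: 26415.1 Mb / 2100 s = 12.579 Mbps.
Audio: 320 kbps = 0.320 Mbps.
Video: 12.579 − 0.320 = 12.259 Mbps.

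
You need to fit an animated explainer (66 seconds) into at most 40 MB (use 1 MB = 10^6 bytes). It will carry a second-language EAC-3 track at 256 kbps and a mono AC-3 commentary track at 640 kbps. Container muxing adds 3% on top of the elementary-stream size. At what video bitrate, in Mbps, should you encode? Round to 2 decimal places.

3.81 Mbps

Budget: 40 MB = 320.0 Mb.
Stream payload after overhead: 320.0 / 1.03 = 310.7 Mb.
Total bitrate budget: 310.7 Mb / 66 s = 4.707 Mbps.
Audio total: 256 + 640 = 896 kbps = 0.896 Mbps.
Video: 4.707 − 0.896 = 3.811 Mbps.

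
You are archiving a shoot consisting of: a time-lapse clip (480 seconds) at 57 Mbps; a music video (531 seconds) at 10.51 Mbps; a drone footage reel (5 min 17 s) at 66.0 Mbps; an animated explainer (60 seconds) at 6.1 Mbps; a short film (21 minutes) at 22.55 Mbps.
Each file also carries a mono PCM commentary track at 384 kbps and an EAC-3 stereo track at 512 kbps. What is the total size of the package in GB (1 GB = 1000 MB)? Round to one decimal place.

10.6 GB

Audio total: 384 + 512 = 896 kbps = 0.896 Mbps.
time-lapse clip: 57.896 Mbps × 480 s = 27790.1 Mb
music video: 11.406 Mbps × 531 s = 6056.6 Mb
drone footage reel: 66.896 Mbps × 317 s = 21206.0 Mb
animated explainer: 6.996 Mbps × 60 s = 419.8 Mb
short film: 23.446 Mbps × 1260 s = 29542.0 Mb
Total: 85014.4 Mb = 10626.8 MB.
= 10.63 GB.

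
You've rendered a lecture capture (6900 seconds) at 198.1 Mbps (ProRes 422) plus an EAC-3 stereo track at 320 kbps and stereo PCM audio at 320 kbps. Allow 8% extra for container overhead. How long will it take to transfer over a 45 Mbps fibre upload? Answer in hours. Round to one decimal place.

9.1 hours

Audio total: 320 + 320 = 640 kbps = 0.640 Mbps.
Total bitrate: 198.740 Mbps.
File: 198.740 Mbps × 6900 s = 1371306.0 Mb.
With 8% container overhead: ×1.08. → 1481010.5 Mb.
At 45 Mbps: 1481010.5 / 45 = 32911.3 s ≈ 9.14 hours.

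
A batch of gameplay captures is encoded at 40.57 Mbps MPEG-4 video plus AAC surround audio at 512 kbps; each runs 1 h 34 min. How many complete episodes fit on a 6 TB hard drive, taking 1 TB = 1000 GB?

207

1 h 34 min = 94 min = 5640 s
Audio: 512 kbps = 0.512 Mbps.
Total bitrate: 41.082 Mbps.
Per item: 41.082 Mbps × 5640 s = 231,702 Mb = 28,963 MB.
Capacity: 6 TB = 48,000,000 Mb; 207.16 items → 207 complete.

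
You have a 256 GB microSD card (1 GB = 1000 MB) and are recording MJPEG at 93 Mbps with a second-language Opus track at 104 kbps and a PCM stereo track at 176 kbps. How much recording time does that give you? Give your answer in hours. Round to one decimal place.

Audio total: 104 + 176 = 280 kbps = 0.280 Mbps.
Total bitrate: 93 + 0.280 = 93.280 Mbps.
Capacity: 256 GB = 2,048,000 Mb.
Recording time: 2,048,000 / 93.280 = 21,955 s ≈ 6.10 hours.

6.1 hours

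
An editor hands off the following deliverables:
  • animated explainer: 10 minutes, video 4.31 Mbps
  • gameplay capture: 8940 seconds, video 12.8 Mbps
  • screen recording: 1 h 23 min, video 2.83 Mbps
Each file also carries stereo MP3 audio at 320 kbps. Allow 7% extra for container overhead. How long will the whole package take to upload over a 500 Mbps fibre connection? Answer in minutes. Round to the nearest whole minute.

Audio: 320 kbps = 0.320 Mbps.
animated explainer: 4.630 Mbps × 600 s × 1.07 = 2972.5 Mb
gameplay capture: 13.120 Mbps × 8940 s × 1.07 = 125503.3 Mb
screen recording: 3.150 Mbps × 4980 s × 1.07 = 16785.1 Mb
Total: 145260.8 Mb = 18157.6 MB.
At 500 Mbps: 145260.8 / 500 = 291 s ≈ 4.84 minutes.

5 minutes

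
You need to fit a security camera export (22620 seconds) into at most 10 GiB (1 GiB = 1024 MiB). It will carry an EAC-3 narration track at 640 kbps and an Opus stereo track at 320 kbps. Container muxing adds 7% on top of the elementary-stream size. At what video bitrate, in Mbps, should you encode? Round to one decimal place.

Budget: 10 GiB = 85899.3 Mb.
Stream payload after overhead: 85899.3 / 1.07 = 80279.8 Mb.
Total bitrate budget: 80279.8 Mb / 22620 s = 3.549 Mbps.
Audio total: 640 + 320 = 960 kbps = 0.960 Mbps.
Video: 3.549 − 0.960 = 2.589 Mbps.

2.6 Mbps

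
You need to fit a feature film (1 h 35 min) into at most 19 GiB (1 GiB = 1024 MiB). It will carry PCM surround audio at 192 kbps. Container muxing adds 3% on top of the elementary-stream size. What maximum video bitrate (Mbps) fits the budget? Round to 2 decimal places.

Budget: 19 GiB = 163208.8 Mb.
Stream payload after overhead: 163208.8 / 1.03 = 158455.1 Mb.
1 h 35 min = 95 min = 5700 s
Total bitrate budget: 158455.1 Mb / 5700 s = 27.799 Mbps.
Audio: 192 kbps = 0.192 Mbps.
Video: 27.799 − 0.192 = 27.607 Mbps.

27.61 Mbps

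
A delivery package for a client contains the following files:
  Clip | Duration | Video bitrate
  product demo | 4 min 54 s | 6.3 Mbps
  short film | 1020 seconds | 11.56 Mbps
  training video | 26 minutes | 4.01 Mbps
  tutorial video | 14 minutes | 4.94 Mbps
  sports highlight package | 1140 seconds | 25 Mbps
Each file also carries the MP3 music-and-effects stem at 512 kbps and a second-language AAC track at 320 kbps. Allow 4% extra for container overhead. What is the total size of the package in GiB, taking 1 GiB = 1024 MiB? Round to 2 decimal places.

6.85 GiB

Audio total: 512 + 320 = 832 kbps = 0.832 Mbps.
product demo: 7.132 Mbps × 294 s × 1.04 = 2180.7 Mb
short film: 12.392 Mbps × 1020 s × 1.04 = 13145.4 Mb
training video: 4.842 Mbps × 1560 s × 1.04 = 7855.7 Mb
tutorial video: 5.772 Mbps × 840 s × 1.04 = 5042.4 Mb
sports highlight package: 25.832 Mbps × 1140 s × 1.04 = 30626.4 Mb
Total: 58850.6 Mb = 7356.3 MB.
= 6.851 GiB.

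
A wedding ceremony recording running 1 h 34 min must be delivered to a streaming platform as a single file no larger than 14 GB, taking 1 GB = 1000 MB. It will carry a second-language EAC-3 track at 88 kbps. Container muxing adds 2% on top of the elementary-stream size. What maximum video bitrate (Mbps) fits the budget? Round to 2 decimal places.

19.38 Mbps

Budget: 14 GB = 112000.0 Mb.
Stream payload after overhead: 112000.0 / 1.02 = 109803.9 Mb.
1 h 34 min = 94 min = 5640 s
Total bitrate budget: 109803.9 Mb / 5640 s = 19.469 Mbps.
Audio: 88 kbps = 0.088 Mbps.
Video: 19.469 − 0.088 = 19.381 Mbps.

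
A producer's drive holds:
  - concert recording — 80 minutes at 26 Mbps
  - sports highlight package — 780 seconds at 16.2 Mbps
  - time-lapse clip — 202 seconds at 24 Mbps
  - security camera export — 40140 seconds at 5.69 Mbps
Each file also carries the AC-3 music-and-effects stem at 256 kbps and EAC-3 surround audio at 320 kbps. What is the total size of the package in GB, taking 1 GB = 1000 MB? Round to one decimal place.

Audio total: 256 + 320 = 576 kbps = 0.576 Mbps.
concert recording: 26.576 Mbps × 4800 s = 127564.8 Mb
sports highlight package: 16.776 Mbps × 780 s = 13085.3 Mb
time-lapse clip: 24.576 Mbps × 202 s = 4964.4 Mb
security camera export: 6.266 Mbps × 40140 s = 251517.2 Mb
Total: 397131.7 Mb = 49641.5 MB.
= 49.64 GB.

49.6 GB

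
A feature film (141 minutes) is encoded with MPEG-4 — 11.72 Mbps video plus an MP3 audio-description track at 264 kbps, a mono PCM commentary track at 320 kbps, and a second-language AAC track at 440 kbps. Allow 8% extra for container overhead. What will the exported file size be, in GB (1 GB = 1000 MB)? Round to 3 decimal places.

141 min = 8460 s
Audio total: 264 + 320 + 440 = 1024 kbps = 1.024 Mbps.
Total bitrate: 11.72 + 1.024 = 12.744 Mbps.
Stream data: 12.744 Mbps × 8460 s = 107814.2 Mb.
With 8% container overhead: ×1.08.
116,439 Mb ÷ 8 = 14,555 MB → 14.55 GB.

14.555 GB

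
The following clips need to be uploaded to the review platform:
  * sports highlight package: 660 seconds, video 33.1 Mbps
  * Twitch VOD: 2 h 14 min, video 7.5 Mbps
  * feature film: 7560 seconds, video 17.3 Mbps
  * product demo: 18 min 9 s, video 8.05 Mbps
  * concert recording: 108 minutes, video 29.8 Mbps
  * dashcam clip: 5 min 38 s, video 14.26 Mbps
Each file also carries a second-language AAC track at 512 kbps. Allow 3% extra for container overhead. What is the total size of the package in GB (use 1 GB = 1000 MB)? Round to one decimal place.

55.6 GB

Audio: 512 kbps = 0.512 Mbps.
sports highlight package: 33.612 Mbps × 660 s × 1.03 = 22849.4 Mb
Twitch VOD: 8.012 Mbps × 8040 s × 1.03 = 66349.0 Mb
feature film: 17.812 Mbps × 7560 s × 1.03 = 138698.5 Mb
product demo: 8.562 Mbps × 1089 s × 1.03 = 9603.7 Mb
concert recording: 30.312 Mbps × 6480 s × 1.03 = 202314.4 Mb
dashcam clip: 14.772 Mbps × 338 s × 1.03 = 5142.7 Mb
Total: 444957.8 Mb = 55619.7 MB.
= 55.62 GB.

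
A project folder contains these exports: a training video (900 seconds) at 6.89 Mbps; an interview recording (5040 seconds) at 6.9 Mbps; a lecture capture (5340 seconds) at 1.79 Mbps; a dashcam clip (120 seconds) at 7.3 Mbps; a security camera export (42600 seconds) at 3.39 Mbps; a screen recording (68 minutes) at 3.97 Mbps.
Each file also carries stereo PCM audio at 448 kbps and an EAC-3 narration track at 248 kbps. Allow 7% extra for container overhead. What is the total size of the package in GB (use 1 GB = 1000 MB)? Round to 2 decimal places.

33.76 GB

Audio total: 448 + 248 = 696 kbps = 0.696 Mbps.
training video: 7.586 Mbps × 900 s × 1.07 = 7305.3 Mb
interview recording: 7.596 Mbps × 5040 s × 1.07 = 40963.7 Mb
lecture capture: 2.486 Mbps × 5340 s × 1.07 = 14204.5 Mb
dashcam clip: 7.996 Mbps × 120 s × 1.07 = 1026.7 Mb
security camera export: 4.086 Mbps × 42600 s × 1.07 = 186248.1 Mb
screen recording: 4.666 Mbps × 4080 s × 1.07 = 20369.9 Mb
Total: 270118.2 Mb = 33764.8 MB.
= 33.76 GB.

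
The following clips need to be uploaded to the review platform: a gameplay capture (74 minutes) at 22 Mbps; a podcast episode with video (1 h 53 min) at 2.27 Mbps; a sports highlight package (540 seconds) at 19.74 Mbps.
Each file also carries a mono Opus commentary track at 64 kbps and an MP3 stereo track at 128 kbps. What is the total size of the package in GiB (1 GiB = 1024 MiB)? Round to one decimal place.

14.7 GiB

Audio total: 64 + 128 = 192 kbps = 0.192 Mbps.
gameplay capture: 22.192 Mbps × 4440 s = 98532.5 Mb
podcast episode with video: 2.462 Mbps × 6780 s = 16692.4 Mb
sports highlight package: 19.932 Mbps × 540 s = 10763.3 Mb
Total: 125988.1 Mb = 15748.5 MB.
= 14.67 GiB.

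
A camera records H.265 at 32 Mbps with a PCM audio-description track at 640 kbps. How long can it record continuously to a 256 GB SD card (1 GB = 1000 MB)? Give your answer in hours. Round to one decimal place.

17.4 hours

Audio: 640 kbps = 0.640 Mbps.
Total bitrate: 32 + 0.640 = 32.640 Mbps.
Capacity: 256 GB = 2,048,000 Mb.
Recording time: 2,048,000 / 32.640 = 62,745 s ≈ 17.4 hours.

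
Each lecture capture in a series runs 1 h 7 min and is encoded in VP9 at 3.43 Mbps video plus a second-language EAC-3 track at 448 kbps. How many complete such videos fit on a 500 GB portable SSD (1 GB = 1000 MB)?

1 h 7 min = 67 min = 4020 s
Audio: 448 kbps = 0.448 Mbps.
Total bitrate: 3.878 Mbps.
Per item: 3.878 Mbps × 4020 s = 15,590 Mb = 1,949 MB.
Capacity: 500 GB = 4,000,000 Mb; 256.58 items → 256 complete.

256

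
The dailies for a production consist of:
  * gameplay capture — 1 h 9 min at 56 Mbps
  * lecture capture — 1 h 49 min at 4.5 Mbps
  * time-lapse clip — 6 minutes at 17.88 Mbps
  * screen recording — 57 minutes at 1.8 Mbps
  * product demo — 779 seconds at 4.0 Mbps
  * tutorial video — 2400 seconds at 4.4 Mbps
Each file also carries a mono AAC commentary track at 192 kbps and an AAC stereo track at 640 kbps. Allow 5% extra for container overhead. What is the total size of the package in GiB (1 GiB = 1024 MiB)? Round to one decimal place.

Audio total: 192 + 640 = 832 kbps = 0.832 Mbps.
gameplay capture: 56.832 Mbps × 4140 s × 1.05 = 247048.7 Mb
lecture capture: 5.332 Mbps × 6540 s × 1.05 = 36614.8 Mb
time-lapse clip: 18.712 Mbps × 360 s × 1.05 = 7073.1 Mb
screen recording: 2.632 Mbps × 3420 s × 1.05 = 9451.5 Mb
product demo: 4.832 Mbps × 779 s × 1.05 = 3952.3 Mb
tutorial video: 5.232 Mbps × 2400 s × 1.05 = 13184.6 Mb
Total: 317325.2 Mb = 39665.6 MB.
= 36.94 GiB.

36.9 GiB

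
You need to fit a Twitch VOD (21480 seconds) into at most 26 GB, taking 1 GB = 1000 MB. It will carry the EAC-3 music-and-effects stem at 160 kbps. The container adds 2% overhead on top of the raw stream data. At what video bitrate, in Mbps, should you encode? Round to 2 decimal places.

Budget: 26 GB = 208000.0 Mb.
Stream payload after overhead: 208000.0 / 1.02 = 203921.6 Mb.
Total bitrate budget: 203921.6 Mb / 21480 s = 9.494 Mbps.
Audio: 160 kbps = 0.160 Mbps.
Video: 9.494 − 0.160 = 9.334 Mbps.

9.33 Mbps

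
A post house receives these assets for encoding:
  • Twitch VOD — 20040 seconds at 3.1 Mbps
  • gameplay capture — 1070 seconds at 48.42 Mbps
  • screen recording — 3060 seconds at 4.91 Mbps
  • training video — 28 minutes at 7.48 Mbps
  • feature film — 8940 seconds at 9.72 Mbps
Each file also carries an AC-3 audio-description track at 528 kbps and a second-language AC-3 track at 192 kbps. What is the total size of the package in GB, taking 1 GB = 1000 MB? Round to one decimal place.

31.7 GB

Audio total: 528 + 192 = 720 kbps = 0.720 Mbps.
Twitch VOD: 3.820 Mbps × 20040 s = 76552.8 Mb
gameplay capture: 49.140 Mbps × 1070 s = 52579.8 Mb
screen recording: 5.630 Mbps × 3060 s = 17227.8 Mb
training video: 8.200 Mbps × 1680 s = 13776.0 Mb
feature film: 10.440 Mbps × 8940 s = 93333.6 Mb
Total: 253470.0 Mb = 31683.8 MB.
= 31.68 GB.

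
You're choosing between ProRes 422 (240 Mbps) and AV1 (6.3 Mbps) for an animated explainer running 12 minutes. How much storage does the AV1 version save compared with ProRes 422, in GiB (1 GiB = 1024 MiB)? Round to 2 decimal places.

12 min = 720 s
ProRes 422: 240.000 Mbps × 720 s = 172800.0 Mb = 20.117 GiB.
AV1: 6.300 Mbps × 720 s = 4536.0 Mb = 0.528 GiB.
Saving: 20.117 − 0.528 = 19.589 GiB.

19.59 GiB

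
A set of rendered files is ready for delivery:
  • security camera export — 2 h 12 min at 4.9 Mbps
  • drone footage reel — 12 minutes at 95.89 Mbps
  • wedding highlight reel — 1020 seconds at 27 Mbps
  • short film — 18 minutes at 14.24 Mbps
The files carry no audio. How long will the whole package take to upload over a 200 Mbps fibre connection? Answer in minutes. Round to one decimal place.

security camera export: 4.900 Mbps × 7920 s = 38808.0 Mb
drone footage reel: 95.890 Mbps × 720 s = 69040.8 Mb
wedding highlight reel: 27.000 Mbps × 1020 s = 27540.0 Mb
short film: 14.240 Mbps × 1080 s = 15379.2 Mb
Total: 150768.0 Mb = 18846.0 MB.
At 200 Mbps: 150768.0 / 200 = 754 s ≈ 12.6 minutes.

12.6 minutes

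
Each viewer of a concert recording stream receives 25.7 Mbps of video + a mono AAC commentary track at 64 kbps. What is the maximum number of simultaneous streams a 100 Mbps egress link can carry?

3

Audio: 64 kbps = 0.064 Mbps.
Per-viewer media rate: 25.764 Mbps.
100 Mbps = 100.0 Mbps; 100.0 / 25.764 = 3.88 → 3 viewers.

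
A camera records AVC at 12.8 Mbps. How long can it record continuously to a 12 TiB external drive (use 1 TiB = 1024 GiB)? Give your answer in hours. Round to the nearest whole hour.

Capacity: 12 TiB = 105,553,116 Mb.
Recording time: 105,553,116 / 12.800 = 8,246,337 s ≈ 2,291 hours.

2291 hours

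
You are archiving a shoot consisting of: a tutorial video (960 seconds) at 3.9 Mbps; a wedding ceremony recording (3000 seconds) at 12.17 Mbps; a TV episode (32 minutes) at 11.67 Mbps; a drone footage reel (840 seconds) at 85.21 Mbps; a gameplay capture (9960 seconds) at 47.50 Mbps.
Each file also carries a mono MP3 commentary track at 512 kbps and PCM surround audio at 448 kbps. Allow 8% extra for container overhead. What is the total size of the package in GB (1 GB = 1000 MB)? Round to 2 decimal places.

84.15 GB

Audio total: 512 + 448 = 960 kbps = 0.960 Mbps.
tutorial video: 4.860 Mbps × 960 s × 1.08 = 5038.8 Mb
wedding ceremony recording: 13.130 Mbps × 3000 s × 1.08 = 42541.2 Mb
TV episode: 12.630 Mbps × 1920 s × 1.08 = 26189.6 Mb
drone footage reel: 86.170 Mbps × 840 s × 1.08 = 78173.4 Mb
gameplay capture: 48.460 Mbps × 9960 s × 1.08 = 521274.5 Mb
Total: 673217.6 Mb = 84152.2 MB.
= 84.15 GB.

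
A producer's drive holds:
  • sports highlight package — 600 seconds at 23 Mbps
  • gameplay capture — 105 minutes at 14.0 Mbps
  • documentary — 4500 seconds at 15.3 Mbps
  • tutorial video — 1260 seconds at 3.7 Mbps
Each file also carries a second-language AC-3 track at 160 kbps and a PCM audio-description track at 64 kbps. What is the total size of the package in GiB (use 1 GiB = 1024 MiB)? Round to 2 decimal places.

Audio total: 160 + 64 = 224 kbps = 0.224 Mbps.
sports highlight package: 23.224 Mbps × 600 s = 13934.4 Mb
gameplay capture: 14.224 Mbps × 6300 s = 89611.2 Mb
documentary: 15.524 Mbps × 4500 s = 69858.0 Mb
tutorial video: 3.924 Mbps × 1260 s = 4944.2 Mb
Total: 178347.8 Mb = 22293.5 MB.
= 20.76 GiB.

20.76 GiB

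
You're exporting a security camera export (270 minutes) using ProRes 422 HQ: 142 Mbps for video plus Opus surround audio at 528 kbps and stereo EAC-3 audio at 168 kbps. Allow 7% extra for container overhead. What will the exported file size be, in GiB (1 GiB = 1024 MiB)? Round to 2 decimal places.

270 min = 16200 s
Audio total: 528 + 168 = 696 kbps = 0.696 Mbps.
Total bitrate: 142 + 0.696 = 142.696 Mbps.
Stream data: 142.696 Mbps × 16200 s = 2311675.2 Mb.
With 7% container overhead: ×1.07.
2,473,492 Mb = 309,186,558,000 bytes ÷ 1,073,741,824 = 288.0 GiB.

287.95 GiB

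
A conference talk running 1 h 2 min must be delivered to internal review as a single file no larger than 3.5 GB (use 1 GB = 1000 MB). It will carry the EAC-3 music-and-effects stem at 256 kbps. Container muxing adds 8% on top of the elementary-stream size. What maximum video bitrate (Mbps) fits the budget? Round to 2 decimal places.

Budget: 3.5 GB = 28000.0 Mb.
Stream payload after overhead: 28000.0 / 1.08 = 25925.9 Mb.
1 h 2 min = 62 min = 3720 s
Total bitrate budget: 25925.9 Mb / 3720 s = 6.969 Mbps.
Audio: 256 kbps = 0.256 Mbps.
Video: 6.969 − 0.256 = 6.713 Mbps.

6.71 Mbps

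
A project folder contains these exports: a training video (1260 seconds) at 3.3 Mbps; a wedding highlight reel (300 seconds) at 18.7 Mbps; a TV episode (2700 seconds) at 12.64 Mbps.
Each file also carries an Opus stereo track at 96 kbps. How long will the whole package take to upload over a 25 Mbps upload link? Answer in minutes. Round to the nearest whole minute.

30 minutes

Audio: 96 kbps = 0.096 Mbps.
training video: 3.396 Mbps × 1260 s = 4279.0 Mb
wedding highlight reel: 18.796 Mbps × 300 s = 5638.8 Mb
TV episode: 12.736 Mbps × 2700 s = 34387.2 Mb
Total: 44305.0 Mb = 5538.1 MB.
At 25 Mbps: 44305.0 / 25 = 1772 s ≈ 29.5 minutes.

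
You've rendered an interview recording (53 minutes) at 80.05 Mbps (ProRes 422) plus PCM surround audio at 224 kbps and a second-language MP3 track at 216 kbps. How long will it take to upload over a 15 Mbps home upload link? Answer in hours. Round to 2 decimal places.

53 min = 3180 s
Audio total: 224 + 216 = 440 kbps = 0.440 Mbps.
Total bitrate: 80.490 Mbps.
File: 80.490 Mbps × 3180 s = 255958.2 Mb.
At 15 Mbps: 255958.2 / 15 = 17063.9 s ≈ 4.74 hours.

4.74 hours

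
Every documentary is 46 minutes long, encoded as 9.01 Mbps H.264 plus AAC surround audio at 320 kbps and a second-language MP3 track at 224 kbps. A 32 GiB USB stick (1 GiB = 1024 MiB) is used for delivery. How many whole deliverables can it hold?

46 min = 2760 s
Audio total: 320 + 224 = 544 kbps = 0.544 Mbps.
Total bitrate: 9.554 Mbps.
Per item: 9.554 Mbps × 2760 s = 26,369 Mb = 3,296 MB.
Capacity: 32 GiB = 274,878 Mb; 10.42 items → 10 complete.

10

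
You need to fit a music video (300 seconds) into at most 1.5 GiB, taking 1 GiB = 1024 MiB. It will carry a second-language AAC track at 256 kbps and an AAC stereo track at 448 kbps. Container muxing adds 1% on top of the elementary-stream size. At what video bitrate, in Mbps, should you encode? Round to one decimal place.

41.8 Mbps

Budget: 1.5 GiB = 12884.9 Mb.
Stream payload after overhead: 12884.9 / 1.01 = 12757.3 Mb.
Total bitrate budget: 12757.3 Mb / 300 s = 42.524 Mbps.
Audio total: 256 + 448 = 704 kbps = 0.704 Mbps.
Video: 42.524 − 0.704 = 41.820 Mbps.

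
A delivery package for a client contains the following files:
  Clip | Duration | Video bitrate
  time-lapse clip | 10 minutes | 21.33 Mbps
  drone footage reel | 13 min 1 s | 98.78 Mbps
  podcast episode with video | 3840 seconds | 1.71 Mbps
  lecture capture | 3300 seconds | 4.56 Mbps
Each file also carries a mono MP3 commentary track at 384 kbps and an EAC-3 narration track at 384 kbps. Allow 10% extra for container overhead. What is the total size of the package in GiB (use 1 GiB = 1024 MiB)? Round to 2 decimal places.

Audio total: 384 + 384 = 768 kbps = 0.768 Mbps.
time-lapse clip: 22.098 Mbps × 600 s × 1.10 = 14584.7 Mb
drone footage reel: 99.548 Mbps × 781 s × 1.10 = 85521.7 Mb
podcast episode with video: 2.478 Mbps × 3840 s × 1.10 = 10467.1 Mb
lecture capture: 5.328 Mbps × 3300 s × 1.10 = 19340.6 Mb
Total: 129914.1 Mb = 16239.3 MB.
= 15.12 GiB.

15.12 GiB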